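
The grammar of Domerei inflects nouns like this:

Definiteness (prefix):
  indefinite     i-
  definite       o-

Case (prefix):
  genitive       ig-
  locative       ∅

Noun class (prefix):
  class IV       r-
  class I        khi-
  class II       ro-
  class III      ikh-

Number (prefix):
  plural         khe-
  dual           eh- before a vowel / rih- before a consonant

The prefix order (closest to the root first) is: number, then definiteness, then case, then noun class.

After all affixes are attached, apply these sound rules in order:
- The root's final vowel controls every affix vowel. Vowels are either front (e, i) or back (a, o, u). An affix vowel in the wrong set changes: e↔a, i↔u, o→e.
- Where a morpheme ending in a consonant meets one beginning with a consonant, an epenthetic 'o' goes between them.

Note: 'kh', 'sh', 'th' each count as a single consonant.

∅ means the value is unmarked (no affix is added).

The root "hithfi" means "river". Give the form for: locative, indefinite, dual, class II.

reirihohithfi

Attach number dual rih- (before consonant 'h') → rihhithfi.
Attach definiteness indefinite i- → irihhithfi.
case = locative: zero marking, form stays irihhithfi.
Attach noun class class II ro- → roirihhithfi.
Apply vowel harmony: roirihhithfi → reirihhithfi.
Apply epenthesis: reirihhithfi → reirihohithfi.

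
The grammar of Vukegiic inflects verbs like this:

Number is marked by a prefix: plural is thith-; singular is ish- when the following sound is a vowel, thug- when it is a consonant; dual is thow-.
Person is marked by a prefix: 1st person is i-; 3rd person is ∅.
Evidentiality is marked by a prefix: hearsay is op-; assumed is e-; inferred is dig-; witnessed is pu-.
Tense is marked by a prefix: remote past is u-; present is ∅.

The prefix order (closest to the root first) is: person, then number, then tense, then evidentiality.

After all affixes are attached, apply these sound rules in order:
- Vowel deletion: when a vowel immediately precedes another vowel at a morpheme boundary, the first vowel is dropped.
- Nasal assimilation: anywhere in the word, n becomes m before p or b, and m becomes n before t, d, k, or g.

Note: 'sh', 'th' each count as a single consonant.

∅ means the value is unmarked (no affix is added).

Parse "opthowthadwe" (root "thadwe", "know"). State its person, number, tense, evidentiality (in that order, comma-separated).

3rd person, dual, present, hearsay

Segment: op-thow-thadwe.
person: ∅ → 3rd person.
number: thow- → dual.
tense: ∅ → present.
evidentiality: op- → hearsay.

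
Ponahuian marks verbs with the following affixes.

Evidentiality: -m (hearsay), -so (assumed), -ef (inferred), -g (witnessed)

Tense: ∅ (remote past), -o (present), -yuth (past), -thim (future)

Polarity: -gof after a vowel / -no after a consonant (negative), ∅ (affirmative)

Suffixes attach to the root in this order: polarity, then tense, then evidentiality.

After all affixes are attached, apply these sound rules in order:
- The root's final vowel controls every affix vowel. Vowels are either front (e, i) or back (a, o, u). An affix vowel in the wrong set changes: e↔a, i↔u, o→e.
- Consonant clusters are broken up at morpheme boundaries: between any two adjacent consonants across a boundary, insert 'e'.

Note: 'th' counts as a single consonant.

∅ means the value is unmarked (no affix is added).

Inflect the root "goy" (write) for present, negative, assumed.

Attach polarity negative -no (after consonant 'y') → goyno.
Attach tense present -o → goynoo.
Attach evidentiality assumed -so → goynooso.
Vowel harmony: no change.
Apply epenthesis: goynooso → goyenooso.

goyenooso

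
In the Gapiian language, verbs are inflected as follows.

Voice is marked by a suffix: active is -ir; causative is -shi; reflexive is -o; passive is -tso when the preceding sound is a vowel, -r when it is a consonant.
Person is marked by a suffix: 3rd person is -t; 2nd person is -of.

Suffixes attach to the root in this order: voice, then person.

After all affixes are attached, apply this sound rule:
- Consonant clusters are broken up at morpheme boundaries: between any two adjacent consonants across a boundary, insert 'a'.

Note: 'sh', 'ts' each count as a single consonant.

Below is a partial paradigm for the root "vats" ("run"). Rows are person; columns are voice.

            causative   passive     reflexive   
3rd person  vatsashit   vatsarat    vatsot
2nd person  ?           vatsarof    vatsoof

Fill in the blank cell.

vatsashiof

Attach voice causative -shi → vatsshi.
Attach person 2nd person -of → vatsshiof.
Apply epenthesis: vatsshiof → vatsashiof.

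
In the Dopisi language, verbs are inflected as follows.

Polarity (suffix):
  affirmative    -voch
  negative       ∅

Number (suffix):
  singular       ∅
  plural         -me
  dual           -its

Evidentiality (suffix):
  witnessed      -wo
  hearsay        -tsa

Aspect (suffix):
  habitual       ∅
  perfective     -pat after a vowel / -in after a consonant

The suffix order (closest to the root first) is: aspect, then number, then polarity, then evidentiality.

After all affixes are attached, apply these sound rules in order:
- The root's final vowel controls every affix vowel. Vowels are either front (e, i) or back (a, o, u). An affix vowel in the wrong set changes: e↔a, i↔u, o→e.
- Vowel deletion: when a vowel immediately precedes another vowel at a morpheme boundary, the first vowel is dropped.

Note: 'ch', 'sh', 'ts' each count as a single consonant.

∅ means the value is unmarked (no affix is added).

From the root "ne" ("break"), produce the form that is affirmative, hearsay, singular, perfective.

Attach aspect perfective -pat (after vowel 'e') → nepat.
number = singular: zero marking, form stays nepat.
Attach polarity affirmative -voch → nepatvoch.
Attach evidentiality hearsay -tsa → nepatvochtsa.
Apply vowel harmony: nepatvochtsa → nepetvechtse.
Vowel deletion: no change.

nepetvechtse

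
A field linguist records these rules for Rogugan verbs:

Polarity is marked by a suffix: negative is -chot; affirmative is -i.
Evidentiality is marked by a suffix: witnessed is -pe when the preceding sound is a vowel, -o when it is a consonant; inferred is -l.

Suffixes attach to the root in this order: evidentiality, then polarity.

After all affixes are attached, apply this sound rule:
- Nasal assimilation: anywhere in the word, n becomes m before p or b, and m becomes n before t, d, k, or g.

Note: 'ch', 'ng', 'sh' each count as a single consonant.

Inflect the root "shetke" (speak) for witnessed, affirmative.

Attach evidentiality witnessed -pe (after vowel 'e') → shetkepe.
Attach polarity affirmative -i → shetkepei.
Nasal assimilation: no change.

shetkepei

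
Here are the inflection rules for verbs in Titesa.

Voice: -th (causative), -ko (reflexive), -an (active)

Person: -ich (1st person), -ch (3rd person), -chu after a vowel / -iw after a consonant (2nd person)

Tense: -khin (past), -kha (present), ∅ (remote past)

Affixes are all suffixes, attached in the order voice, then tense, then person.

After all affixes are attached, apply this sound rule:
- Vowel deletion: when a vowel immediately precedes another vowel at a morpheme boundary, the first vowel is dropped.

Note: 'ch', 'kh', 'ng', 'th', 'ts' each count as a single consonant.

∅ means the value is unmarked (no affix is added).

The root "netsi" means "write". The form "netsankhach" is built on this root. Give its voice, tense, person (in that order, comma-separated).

active, present, 3rd person

Segment: netsi-an-kha-ch.
voice: -an → active.
tense: -kha → present.
person: -ch → 3rd person.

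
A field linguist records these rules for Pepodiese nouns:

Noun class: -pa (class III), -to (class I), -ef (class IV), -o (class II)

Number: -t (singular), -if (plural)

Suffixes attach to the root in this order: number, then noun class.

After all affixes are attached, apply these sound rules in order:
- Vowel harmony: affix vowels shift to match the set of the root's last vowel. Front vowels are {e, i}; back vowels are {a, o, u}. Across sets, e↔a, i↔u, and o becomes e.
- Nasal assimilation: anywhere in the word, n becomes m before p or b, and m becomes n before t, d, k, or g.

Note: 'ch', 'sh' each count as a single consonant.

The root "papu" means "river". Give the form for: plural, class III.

Attach number plural -if → papuif.
Attach noun class class III -pa → papuifpa.
Apply vowel harmony: papuifpa → papuufpa.
Nasal assimilation: no change.

papuufpa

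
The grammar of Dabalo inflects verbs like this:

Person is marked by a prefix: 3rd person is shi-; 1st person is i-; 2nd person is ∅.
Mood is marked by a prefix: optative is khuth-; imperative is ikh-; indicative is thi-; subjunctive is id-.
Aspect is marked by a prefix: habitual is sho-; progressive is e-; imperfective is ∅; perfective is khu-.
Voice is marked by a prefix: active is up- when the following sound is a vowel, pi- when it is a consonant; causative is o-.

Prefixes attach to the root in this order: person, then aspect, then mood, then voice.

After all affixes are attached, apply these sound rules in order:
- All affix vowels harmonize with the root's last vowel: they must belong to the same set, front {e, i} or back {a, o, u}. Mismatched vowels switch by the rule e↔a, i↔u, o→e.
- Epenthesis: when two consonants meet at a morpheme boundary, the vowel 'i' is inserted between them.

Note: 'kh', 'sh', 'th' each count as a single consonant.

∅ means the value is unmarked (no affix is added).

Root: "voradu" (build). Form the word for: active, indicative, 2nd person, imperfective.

person = 2nd person: zero marking, form stays voradu.
aspect = imperfective: zero marking, form stays voradu.
Attach mood indicative thi- → thivoradu.
Attach voice active pi- (before consonant 'th') → pithivoradu.
Apply vowel harmony: pithivoradu → puthuvoradu.
Epenthesis: no change.

puthuvoradu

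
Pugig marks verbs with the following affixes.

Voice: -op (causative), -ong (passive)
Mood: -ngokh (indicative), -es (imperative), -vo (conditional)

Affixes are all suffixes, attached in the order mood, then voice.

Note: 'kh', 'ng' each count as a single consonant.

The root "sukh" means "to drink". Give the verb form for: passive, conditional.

Attach mood conditional -vo → sukhvo.
Attach voice passive -ong → sukhvoong.

sukhvoong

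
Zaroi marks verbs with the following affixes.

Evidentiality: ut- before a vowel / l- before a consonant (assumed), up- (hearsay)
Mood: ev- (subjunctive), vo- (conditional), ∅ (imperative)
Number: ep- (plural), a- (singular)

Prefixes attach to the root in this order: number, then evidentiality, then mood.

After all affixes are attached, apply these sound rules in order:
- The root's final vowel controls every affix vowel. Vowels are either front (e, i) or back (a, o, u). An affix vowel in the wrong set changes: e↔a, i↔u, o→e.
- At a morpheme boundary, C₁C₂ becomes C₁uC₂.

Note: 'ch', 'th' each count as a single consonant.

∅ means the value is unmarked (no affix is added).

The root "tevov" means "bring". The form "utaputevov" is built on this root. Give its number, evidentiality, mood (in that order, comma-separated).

plural, assumed, imperative

Segment: ut-ep-tevov.
number: ep- → plural.
evidentiality: ut/l- → assumed.
mood: ∅ → imperative.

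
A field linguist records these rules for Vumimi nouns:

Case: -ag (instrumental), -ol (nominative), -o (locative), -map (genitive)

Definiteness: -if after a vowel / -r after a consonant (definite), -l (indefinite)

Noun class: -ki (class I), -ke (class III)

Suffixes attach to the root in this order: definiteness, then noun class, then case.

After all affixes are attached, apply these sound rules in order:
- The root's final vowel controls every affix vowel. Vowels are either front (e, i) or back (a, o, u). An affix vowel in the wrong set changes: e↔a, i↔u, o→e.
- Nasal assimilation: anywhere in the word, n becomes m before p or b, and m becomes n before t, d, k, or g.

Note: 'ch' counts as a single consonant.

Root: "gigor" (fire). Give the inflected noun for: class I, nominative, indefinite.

Attach definiteness indefinite -l → gigorl.
Attach noun class class I -ki → gigorlki.
Attach case nominative -ol → gigorlkiol.
Apply vowel harmony: gigorlkiol → gigorlkuol.
Nasal assimilation: no change.

gigorlkuol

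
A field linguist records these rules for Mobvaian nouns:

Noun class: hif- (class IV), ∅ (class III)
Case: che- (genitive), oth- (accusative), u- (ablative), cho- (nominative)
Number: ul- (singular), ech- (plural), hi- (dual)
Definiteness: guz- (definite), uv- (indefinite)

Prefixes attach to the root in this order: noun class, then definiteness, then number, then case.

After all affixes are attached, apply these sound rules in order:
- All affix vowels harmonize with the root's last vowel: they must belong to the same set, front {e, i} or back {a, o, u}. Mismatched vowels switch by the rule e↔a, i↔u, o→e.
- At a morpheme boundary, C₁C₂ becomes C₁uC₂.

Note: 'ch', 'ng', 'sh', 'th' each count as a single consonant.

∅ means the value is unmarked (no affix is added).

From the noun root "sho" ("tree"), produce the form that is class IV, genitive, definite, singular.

Attach noun class class IV hif- → hifsho.
Attach definiteness definite guz- → guzhifsho.
Attach number singular ul- → ulguzhifsho.
Attach case genitive che- → cheulguzhifsho.
Apply vowel harmony: cheulguzhifsho → chaulguzhufsho.
Apply epenthesis: chaulguzhufsho → chauluguzuhufusho.

chauluguzuhufusho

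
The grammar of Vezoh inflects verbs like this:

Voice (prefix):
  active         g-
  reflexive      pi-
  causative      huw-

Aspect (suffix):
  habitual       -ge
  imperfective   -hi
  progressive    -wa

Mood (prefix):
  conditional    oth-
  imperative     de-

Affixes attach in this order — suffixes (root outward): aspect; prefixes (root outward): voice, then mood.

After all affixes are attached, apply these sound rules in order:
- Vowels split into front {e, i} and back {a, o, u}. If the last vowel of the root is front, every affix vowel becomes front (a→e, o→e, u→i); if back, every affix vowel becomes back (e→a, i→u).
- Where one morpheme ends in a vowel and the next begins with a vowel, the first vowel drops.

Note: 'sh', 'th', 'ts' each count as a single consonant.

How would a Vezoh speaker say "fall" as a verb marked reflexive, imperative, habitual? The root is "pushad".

dapupushadga

Attach voice reflexive pi- → pipushad.
Attach mood imperative de- → depipushad.
Attach aspect habitual -ge → depipushadge.
Apply vowel harmony: depipushadge → dapupushadga.
Vowel deletion: no change.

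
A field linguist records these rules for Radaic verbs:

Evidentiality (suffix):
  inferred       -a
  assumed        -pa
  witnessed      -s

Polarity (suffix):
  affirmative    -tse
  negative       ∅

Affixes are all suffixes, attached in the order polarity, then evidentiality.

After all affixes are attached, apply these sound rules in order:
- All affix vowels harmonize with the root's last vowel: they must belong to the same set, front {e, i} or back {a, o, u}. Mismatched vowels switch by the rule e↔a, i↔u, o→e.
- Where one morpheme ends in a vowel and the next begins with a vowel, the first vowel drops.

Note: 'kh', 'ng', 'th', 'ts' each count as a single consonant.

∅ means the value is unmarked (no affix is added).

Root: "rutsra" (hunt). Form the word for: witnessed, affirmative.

Attach polarity affirmative -tse → rutsratse.
Attach evidentiality witnessed -s → rutsratses.
Apply vowel harmony: rutsratses → rutsratsas.
Vowel deletion: no change.

rutsratsas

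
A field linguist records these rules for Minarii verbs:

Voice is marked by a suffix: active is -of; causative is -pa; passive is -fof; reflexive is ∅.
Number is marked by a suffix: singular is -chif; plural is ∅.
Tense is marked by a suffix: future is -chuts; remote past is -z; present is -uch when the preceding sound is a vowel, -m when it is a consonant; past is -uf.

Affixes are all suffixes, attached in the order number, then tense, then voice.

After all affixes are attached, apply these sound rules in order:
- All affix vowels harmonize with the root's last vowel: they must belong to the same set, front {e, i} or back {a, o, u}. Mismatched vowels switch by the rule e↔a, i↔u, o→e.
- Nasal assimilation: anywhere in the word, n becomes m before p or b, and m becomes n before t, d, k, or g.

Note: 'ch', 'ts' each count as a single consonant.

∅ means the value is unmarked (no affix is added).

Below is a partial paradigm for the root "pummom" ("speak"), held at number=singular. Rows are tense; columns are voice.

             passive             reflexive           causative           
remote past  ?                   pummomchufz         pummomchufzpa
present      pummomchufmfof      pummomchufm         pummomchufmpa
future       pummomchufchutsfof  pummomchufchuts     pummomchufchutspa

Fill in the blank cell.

Attach number singular -chif → pummomchif.
Attach tense remote past -z → pummomchifz.
Attach voice passive -fof → pummomchifzfof.
Apply vowel harmony: pummomchifzfof → pummomchufzfof.
Nasal assimilation: no change.

pummomchufzfof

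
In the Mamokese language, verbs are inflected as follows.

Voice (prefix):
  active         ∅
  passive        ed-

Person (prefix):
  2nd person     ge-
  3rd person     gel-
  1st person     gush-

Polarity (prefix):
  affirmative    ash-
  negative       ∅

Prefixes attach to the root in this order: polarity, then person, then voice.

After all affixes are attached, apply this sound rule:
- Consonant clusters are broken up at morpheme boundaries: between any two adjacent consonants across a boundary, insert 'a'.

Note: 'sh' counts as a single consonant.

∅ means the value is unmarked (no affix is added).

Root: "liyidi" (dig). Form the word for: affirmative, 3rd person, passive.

Attach polarity affirmative ash- → ashliyidi.
Attach person 3rd person gel- → gelashliyidi.
Attach voice passive ed- → edgelashliyidi.
Apply epenthesis: edgelashliyidi → edagelashaliyidi.

edagelashaliyidi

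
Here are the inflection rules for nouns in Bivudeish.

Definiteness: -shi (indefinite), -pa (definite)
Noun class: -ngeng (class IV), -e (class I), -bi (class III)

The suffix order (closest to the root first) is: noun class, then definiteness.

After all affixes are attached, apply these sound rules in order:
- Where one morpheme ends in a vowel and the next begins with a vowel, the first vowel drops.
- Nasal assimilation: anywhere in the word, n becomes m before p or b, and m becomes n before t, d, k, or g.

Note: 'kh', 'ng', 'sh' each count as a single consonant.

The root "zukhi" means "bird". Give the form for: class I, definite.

Attach noun class class I -e → zukhie.
Attach definiteness definite -pa → zukhiepa.
Apply vowel deletion: zukhiepa → zukhepa.
Nasal assimilation: no change.

zukhepa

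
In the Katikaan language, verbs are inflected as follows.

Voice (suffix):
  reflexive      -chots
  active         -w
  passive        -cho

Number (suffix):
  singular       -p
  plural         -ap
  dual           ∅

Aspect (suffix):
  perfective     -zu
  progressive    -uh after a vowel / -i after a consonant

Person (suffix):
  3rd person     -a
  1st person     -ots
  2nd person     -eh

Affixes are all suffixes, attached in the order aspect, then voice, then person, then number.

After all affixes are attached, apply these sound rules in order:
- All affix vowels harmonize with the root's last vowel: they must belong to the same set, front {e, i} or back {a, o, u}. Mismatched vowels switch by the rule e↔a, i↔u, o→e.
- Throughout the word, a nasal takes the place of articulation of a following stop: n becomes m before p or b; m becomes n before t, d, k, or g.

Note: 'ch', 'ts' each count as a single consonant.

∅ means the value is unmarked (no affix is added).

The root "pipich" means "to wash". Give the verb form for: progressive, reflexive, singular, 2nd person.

Attach aspect progressive -i (after consonant 'ch') → pipichi.
Attach voice reflexive -chots → pipichichots.
Attach person 2nd person -eh → pipichichotseh.
Attach number singular -p → pipichichotsehp.
Apply vowel harmony: pipichichotsehp → pipichichetsehp.
Nasal assimilation: no change.

pipichichetsehp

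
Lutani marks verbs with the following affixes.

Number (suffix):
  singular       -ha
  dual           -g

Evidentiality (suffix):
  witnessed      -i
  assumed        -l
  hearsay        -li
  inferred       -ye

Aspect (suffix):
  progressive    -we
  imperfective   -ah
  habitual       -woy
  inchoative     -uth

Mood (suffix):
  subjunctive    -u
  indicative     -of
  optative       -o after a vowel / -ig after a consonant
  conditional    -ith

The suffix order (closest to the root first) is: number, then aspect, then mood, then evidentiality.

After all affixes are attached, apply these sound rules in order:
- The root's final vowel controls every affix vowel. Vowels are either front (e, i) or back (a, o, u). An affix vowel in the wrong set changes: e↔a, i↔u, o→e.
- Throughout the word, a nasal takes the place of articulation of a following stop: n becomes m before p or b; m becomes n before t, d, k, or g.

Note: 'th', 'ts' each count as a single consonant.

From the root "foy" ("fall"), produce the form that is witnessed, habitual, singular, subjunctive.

Attach number singular -ha → foyha.
Attach aspect habitual -woy → foyhawoy.
Attach mood subjunctive -u → foyhawoyu.
Attach evidentiality witnessed -i → foyhawoyui.
Apply vowel harmony: foyhawoyui → foyhawoyuu.
Nasal assimilation: no change.

foyhawoyuu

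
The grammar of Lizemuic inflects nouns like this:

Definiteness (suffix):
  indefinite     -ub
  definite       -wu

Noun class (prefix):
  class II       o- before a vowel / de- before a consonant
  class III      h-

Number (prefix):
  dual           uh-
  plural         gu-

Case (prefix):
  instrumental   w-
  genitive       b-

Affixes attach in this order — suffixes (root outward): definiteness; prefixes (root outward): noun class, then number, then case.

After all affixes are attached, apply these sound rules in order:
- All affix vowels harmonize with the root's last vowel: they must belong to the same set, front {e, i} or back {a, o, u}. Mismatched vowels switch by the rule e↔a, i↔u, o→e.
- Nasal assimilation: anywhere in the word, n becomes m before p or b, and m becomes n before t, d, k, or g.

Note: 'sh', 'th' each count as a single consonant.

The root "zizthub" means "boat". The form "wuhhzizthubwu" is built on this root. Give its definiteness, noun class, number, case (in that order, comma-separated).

definite, class III, dual, instrumental

Segment: w-uh-h-zizthub-wu.
definiteness: -wu → definite.
noun class: h- → class III.
number: uh- → dual.
case: w- → instrumental.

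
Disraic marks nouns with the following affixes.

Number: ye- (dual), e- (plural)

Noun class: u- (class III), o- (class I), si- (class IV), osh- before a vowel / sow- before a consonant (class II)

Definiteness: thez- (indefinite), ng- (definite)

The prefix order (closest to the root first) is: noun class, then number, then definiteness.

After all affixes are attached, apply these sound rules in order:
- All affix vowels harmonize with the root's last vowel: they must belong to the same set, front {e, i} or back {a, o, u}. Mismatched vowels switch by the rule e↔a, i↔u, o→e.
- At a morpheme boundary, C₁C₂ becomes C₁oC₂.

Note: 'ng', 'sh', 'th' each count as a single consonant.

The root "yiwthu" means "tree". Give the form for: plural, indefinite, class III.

thazauyiwthu

Attach noun class class III u- → uyiwthu.
Attach number plural e- → euyiwthu.
Attach definiteness indefinite thez- → thezeuyiwthu.
Apply vowel harmony: thezeuyiwthu → thazauyiwthu.
Epenthesis: no change.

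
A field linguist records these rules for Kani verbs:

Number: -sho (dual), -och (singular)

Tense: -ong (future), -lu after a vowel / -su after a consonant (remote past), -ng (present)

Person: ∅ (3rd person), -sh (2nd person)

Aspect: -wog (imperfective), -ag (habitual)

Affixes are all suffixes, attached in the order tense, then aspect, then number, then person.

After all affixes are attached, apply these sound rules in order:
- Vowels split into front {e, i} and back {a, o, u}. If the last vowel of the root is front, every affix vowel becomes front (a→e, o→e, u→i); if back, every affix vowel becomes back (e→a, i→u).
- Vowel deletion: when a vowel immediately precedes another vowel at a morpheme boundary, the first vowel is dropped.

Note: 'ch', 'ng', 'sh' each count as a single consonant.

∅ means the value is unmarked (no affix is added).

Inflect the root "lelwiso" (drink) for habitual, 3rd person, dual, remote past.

lelwisolagsho

Attach tense remote past -lu (after vowel 'o') → lelwisolu.
Attach aspect habitual -ag → lelwisoluag.
Attach number dual -sho → lelwisoluagsho.
person = 3rd person: zero marking, form stays lelwisoluagsho.
Vowel harmony: no change.
Apply vowel deletion: lelwisoluagsho → lelwisolagsho.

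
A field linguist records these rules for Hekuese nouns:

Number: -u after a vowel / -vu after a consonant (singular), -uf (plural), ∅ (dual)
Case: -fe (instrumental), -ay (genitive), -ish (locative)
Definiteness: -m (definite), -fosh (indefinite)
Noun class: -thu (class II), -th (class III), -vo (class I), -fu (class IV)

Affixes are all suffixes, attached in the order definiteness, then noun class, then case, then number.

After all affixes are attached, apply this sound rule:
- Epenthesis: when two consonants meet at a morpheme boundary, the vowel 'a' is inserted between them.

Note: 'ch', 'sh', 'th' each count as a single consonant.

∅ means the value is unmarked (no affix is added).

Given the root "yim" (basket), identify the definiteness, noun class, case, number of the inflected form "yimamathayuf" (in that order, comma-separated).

Segment: yim-m-th-ay-uf.
definiteness: -m → definite.
noun class: -th → class III.
case: -ay → genitive.
number: -uf → plural.

definite, class III, genitive, plural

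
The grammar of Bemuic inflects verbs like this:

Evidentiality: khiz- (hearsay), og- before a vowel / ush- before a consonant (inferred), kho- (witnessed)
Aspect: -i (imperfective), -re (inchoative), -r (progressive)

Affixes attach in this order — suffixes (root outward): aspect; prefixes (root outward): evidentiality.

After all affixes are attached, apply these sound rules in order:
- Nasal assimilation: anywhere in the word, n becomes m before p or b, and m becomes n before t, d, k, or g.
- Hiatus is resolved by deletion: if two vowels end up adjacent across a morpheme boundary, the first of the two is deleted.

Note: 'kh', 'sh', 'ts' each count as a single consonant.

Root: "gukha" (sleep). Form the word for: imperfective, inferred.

ushgukhi

Attach evidentiality inferred ush- (before consonant 'g') → ushgukha.
Attach aspect imperfective -i → ushgukhai.
Nasal assimilation: no change.
Apply vowel deletion: ushgukhai → ushgukhi.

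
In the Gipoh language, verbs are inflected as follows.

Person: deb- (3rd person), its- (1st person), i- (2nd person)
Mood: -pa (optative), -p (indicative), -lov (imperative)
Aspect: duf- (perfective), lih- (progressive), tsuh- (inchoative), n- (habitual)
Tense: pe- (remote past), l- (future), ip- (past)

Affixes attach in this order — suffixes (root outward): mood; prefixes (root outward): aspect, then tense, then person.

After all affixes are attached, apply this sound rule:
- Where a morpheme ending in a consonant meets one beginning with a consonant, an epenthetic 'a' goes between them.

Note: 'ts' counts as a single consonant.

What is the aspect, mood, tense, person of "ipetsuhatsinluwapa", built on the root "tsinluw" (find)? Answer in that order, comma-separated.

inchoative, optative, remote past, 2nd person

Segment: i-pe-tsuh-tsinluw-pa.
aspect: tsuh- → inchoative.
mood: -pa → optative.
tense: pe- → remote past.
person: i- → 2nd person.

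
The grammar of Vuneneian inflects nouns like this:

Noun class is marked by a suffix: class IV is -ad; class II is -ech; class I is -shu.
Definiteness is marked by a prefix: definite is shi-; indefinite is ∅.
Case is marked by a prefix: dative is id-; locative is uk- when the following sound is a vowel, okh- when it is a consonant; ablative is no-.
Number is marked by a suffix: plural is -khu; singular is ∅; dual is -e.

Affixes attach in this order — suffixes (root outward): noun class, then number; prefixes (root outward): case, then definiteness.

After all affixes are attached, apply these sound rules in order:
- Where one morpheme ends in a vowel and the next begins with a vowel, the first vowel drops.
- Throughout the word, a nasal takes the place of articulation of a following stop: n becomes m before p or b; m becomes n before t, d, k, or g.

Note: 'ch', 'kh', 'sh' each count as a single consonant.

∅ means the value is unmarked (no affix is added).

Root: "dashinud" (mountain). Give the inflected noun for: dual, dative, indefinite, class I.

iddashinudshe

Attach case dative id- → iddashinud.
Attach noun class class I -shu → iddashinudshu.
Attach number dual -e → iddashinudshue.
definiteness = indefinite: zero marking, form stays iddashinudshue.
Apply vowel deletion: iddashinudshue → iddashinudshe.
Nasal assimilation: no change.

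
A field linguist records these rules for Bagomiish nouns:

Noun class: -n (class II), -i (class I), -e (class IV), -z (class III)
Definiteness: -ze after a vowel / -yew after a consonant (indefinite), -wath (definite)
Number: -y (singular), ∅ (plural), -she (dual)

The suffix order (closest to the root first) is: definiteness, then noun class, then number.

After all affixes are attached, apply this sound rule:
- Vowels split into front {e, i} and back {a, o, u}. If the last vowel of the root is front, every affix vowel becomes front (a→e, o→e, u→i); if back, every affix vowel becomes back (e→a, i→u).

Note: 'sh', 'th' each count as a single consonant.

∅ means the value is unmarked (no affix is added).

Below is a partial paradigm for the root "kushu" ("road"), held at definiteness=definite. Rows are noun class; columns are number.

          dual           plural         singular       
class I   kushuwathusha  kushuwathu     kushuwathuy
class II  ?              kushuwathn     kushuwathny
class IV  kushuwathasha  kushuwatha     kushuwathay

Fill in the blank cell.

kushuwathnsha

Attach definiteness definite -wath → kushuwath.
Attach noun class class II -n → kushuwathn.
Attach number dual -she → kushuwathnshe.
Apply vowel harmony: kushuwathnshe → kushuwathnsha.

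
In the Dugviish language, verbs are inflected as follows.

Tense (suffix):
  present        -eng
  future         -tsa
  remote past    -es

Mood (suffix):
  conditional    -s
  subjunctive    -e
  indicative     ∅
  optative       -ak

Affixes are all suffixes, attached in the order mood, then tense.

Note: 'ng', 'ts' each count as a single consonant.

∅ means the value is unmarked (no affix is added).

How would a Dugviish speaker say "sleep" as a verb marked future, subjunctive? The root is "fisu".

fisuetsa

Attach mood subjunctive -e → fisue.
Attach tense future -tsa → fisuetsa.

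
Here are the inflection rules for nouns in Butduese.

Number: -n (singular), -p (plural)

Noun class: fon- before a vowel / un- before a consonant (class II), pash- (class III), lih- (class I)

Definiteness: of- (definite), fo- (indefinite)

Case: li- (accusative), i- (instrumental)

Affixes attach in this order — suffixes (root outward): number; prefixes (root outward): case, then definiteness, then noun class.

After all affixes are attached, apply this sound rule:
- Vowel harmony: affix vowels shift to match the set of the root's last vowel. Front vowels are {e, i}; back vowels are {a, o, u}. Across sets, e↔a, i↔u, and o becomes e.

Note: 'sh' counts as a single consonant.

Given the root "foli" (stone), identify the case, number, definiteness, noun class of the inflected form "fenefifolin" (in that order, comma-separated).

Segment: fon-of-i-foli-n.
case: i- → instrumental.
number: -n → singular.
definiteness: of- → definite.
noun class: fon/un- → class II.

instrumental, singular, definite, class II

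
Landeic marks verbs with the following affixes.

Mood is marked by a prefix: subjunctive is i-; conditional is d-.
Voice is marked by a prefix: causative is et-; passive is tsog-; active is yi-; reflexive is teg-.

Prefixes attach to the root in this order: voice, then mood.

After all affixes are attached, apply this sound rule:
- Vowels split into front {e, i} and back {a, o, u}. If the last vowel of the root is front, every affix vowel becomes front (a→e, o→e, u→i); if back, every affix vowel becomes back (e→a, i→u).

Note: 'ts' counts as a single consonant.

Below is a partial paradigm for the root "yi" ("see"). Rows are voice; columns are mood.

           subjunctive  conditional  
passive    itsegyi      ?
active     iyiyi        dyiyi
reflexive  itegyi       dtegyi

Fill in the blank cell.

Attach voice passive tsog- → tsogyi.
Attach mood conditional d- → dtsogyi.
Apply vowel harmony: dtsogyi → dtsegyi.

dtsegyi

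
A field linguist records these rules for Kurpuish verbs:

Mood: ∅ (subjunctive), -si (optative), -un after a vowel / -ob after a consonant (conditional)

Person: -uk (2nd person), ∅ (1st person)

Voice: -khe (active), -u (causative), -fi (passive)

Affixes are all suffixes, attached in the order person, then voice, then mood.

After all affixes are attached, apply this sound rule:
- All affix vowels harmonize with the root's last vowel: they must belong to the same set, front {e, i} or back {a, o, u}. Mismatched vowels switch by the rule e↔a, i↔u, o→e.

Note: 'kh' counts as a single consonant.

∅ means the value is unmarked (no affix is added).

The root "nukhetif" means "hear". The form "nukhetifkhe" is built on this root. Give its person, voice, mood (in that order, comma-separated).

1st person, active, subjunctive

Segment: nukhetif-khe.
person: ∅ → 1st person.
voice: -khe → active.
mood: ∅ → subjunctive.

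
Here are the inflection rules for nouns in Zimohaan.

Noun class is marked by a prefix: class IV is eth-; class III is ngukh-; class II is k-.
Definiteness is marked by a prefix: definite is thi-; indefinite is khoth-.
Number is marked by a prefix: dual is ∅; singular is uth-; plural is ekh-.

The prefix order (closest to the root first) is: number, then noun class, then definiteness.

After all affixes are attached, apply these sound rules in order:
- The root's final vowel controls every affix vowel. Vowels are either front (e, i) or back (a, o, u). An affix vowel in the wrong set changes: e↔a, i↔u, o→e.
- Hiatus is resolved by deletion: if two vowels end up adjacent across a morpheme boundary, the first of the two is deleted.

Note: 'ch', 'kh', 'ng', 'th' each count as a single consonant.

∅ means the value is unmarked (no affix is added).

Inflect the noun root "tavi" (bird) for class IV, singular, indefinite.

khethethithtavi

Attach number singular uth- → uthtavi.
Attach noun class class IV eth- → ethuthtavi.
Attach definiteness indefinite khoth- → khothethuthtavi.
Apply vowel harmony: khothethuthtavi → khethethithtavi.
Vowel deletion: no change.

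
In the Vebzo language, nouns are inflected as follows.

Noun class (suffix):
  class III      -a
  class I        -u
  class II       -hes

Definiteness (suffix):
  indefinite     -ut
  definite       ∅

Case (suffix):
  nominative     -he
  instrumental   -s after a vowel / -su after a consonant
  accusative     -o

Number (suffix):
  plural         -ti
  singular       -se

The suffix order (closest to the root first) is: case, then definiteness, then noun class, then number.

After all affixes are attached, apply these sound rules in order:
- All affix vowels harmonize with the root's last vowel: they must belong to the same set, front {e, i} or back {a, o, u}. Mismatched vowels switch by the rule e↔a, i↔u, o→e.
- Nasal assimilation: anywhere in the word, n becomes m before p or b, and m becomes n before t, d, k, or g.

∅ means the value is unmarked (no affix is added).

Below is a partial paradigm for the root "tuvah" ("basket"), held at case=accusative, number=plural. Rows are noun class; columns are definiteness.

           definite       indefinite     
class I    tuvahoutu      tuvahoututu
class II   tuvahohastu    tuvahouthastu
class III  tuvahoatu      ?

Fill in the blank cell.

tuvahoutatu

Attach case accusative -o → tuvaho.
Attach definiteness indefinite -ut → tuvahout.
Attach noun class class III -a → tuvahouta.
Attach number plural -ti → tuvahoutati.
Apply vowel harmony: tuvahoutati → tuvahoutatu.
Nasal assimilation: no change.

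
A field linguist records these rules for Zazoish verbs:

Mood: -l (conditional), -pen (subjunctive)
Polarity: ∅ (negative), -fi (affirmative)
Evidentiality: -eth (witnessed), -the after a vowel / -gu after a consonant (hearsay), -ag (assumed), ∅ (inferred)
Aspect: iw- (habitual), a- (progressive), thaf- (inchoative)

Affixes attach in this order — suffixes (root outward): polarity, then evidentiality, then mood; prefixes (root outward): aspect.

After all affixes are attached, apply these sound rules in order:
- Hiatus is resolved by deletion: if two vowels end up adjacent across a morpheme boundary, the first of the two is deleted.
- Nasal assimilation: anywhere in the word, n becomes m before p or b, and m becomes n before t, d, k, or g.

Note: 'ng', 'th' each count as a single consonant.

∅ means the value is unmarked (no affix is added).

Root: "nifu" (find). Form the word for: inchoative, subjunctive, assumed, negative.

thafnifagpen

polarity = negative: zero marking, form stays nifu.
Attach evidentiality assumed -ag → nifuag.
Attach mood subjunctive -pen → nifuagpen.
Attach aspect inchoative thaf- → thafnifuagpen.
Apply vowel deletion: thafnifuagpen → thafnifagpen.
Nasal assimilation: no change.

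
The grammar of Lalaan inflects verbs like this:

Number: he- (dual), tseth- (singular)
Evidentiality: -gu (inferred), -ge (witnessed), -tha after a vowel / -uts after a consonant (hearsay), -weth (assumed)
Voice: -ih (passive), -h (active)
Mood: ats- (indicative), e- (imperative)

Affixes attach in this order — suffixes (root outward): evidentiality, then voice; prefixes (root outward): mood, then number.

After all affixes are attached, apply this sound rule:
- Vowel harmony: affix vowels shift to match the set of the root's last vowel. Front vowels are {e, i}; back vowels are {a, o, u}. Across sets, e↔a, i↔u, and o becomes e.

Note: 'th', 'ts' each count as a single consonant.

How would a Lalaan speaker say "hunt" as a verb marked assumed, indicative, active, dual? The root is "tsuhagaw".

Attach evidentiality assumed -weth → tsuhagawweth.
Attach mood indicative ats- → atstsuhagawweth.
Attach number dual he- → heatstsuhagawweth.
Attach voice active -h → heatstsuhagawwethh.
Apply vowel harmony: heatstsuhagawwethh → haatstsuhagawwathh.

haatstsuhagawwathh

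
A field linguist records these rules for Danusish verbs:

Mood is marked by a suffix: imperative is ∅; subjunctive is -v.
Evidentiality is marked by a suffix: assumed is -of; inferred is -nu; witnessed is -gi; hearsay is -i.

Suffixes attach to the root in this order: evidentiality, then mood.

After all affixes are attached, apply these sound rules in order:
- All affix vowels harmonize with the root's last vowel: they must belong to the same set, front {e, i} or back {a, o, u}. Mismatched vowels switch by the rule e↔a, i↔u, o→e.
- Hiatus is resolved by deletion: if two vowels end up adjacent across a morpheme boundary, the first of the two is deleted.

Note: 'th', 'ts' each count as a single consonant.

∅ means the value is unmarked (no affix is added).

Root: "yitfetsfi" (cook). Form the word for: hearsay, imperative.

Attach evidentiality hearsay -i → yitfetsfii.
mood = imperative: zero marking, form stays yitfetsfii.
Vowel harmony: no change.
Apply vowel deletion: yitfetsfii → yitfetsfi.

yitfetsfi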